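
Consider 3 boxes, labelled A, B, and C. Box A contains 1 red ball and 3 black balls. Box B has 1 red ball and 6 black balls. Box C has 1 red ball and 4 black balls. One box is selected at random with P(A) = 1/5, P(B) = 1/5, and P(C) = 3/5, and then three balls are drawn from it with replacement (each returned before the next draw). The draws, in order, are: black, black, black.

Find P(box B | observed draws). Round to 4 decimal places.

0.2434

Compute the likelihood of the observed sequence for each case: P(data | box A) = (3/4)(3/4)(3/4) = 0.42188; P(data | box B) = (6/7)(6/7)(6/7) = 0.62974; P(data | box C) = (4/5)(4/5)(4/5) = 0.512.
The prior-weighted likelihoods are 1/5 · 0.42188 = 0.084375, 1/5 · 0.62974 = 0.12595, 3/5 · 0.512 = 0.3072; summing to 0.51752.
So P(box B | data) = (0.12595) / (0.51752) = 0.24337.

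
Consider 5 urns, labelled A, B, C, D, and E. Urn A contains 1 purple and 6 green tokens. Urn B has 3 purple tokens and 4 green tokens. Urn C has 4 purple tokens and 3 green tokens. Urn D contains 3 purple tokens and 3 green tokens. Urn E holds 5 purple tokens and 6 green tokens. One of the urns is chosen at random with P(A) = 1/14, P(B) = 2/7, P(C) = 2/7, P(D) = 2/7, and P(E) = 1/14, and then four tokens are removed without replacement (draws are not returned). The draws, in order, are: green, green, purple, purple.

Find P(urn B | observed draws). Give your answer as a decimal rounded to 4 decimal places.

0.2952

Compute the likelihood of the observed sequence for each case: P(data | urn A) = (6/7)(5/6)(1/5)(0/4) = 0; P(data | urn B) = (4/7)(3/6)(3/5)(2/4) = 0.085714; P(data | urn C) = (3/7)(2/6)(4/5)(3/4) = 0.085714; P(data | urn D) = (3/6)(2/5)(3/4)(2/3) = 0.1; P(data | urn E) = (6/11)(5/10)(5/9)(4/8) = 0.075758.
The prior-weighted likelihoods are 1/14 · 0 = 0, 2/7 · 0.085714 = 0.02449, 2/7 · 0.085714 = 0.02449, 2/7 · 0.1 = 0.028571, 1/14 · 0.075758 = 0.0054113; these sum to 0.082962.
Hence P(urn B | data) = (0.02449) / (0.082962) = 0.29519.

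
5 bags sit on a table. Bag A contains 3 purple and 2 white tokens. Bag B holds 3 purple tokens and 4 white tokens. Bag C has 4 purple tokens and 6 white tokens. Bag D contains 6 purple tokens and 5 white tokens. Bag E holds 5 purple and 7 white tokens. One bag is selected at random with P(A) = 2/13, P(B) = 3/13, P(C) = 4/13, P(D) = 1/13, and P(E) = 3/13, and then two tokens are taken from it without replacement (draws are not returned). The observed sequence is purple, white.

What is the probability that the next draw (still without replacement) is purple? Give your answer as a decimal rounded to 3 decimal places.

0.449

The likelihood of the observed sequence under each hypothesis: P(data | bag A) = (3/5)(2/4) = 0.3; P(data | bag B) = (3/7)(4/6) = 0.28571; P(data | bag C) = (4/10)(6/9) = 0.26667; P(data | bag D) = (6/11)(5/10) = 0.27273; P(data | bag E) = (5/12)(7/11) = 0.26515.
Weighting by the prior gives 2/13 · 0.3 = 0.046154, 3/13 · 0.28571 = 0.065934, 4/13 · 0.26667 = 0.082051, 1/13 · 0.27273 = 0.020979, 3/13 · 0.26515 = 0.061189; with total 0.27631.
Normalising, the posterior is P(bag A | data) = 0.16704, P(bag B | data) = 0.23863, P(bag C | data) = 0.29696, P(bag D | data) = 0.075926, P(bag E | data) = 0.22145.
The predictive probability is P(purple next | data) = (2/3)(0.16704) + (2/5)(0.23863) + (3/8)(0.29696) + (5/9)(0.075926) + (2/5)(0.22145) = 0.44893.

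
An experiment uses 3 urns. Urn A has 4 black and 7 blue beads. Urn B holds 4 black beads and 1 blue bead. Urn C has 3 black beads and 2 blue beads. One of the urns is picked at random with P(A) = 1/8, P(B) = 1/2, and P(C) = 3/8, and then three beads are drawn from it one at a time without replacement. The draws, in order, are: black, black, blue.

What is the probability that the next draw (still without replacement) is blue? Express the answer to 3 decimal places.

The likelihood of the observed sequence under each hypothesis: P(data | urn A) = (4/11)(3/10)(7/9) = 14/165; P(data | urn B) = (4/5)(3/4)(1/3) = 1/5; P(data | urn C) = (3/5)(2/4)(2/3) = 1/5.
Multiplying each by its prior: 1/8 · 14/165 = 7/660, 1/2 · 1/5 = 1/10, 3/8 · 1/5 = 3/40; summing to 49/264.
Normalising, the posterior is P(urn A | data) = 2/35, P(urn B | data) = 132/245, P(urn C | data) = 99/245.
So P(blue next | data) = Σ P(blue next | H) P(H | data) = (3/4)(2/35) + (0)(132/245) + (1/2)(99/245) = 12/49.

0.245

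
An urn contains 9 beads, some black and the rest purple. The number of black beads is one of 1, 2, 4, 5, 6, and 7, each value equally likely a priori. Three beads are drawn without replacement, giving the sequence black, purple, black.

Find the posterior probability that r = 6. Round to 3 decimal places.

Compute the likelihood of the observed sequence for each case: P(data | r = 1) = (1/9)(8/8)(0/7) = 0; P(data | r = 2) = (2/9)(7/8)(1/7) = 1/36; P(data | r = 4) = (4/9)(5/8)(3/7) = 5/42; P(data | r = 5) = (5/9)(4/8)(4/7) = 10/63; P(data | r = 6) = (6/9)(3/8)(5/7) = 5/28; P(data | r = 7) = (7/9)(2/8)(6/7) = 1/6.
The prior-weighted likelihoods are 1/6 · 0 = 0, 1/6 · 1/36 = 1/216, 1/6 · 5/42 = 5/252, 1/6 · 10/63 = 5/189, 1/6 · 5/28 = 5/168, 1/6 · 1/6 = 1/36; these sum to 41/378.
By Bayes' rule, P(r = 6 | data) = (5/168) / (41/378) = 45/164.

0.274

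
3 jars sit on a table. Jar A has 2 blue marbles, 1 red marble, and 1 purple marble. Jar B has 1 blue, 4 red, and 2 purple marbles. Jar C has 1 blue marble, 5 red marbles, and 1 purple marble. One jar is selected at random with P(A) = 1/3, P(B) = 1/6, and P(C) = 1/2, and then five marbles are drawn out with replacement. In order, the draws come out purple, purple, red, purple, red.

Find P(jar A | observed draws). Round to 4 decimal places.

0.1392

Compute the likelihood of the observed sequence for each case: P(data | jar A) = (1/4)(1/4)(1/4)(1/4)(1/4) = 0.00097656; P(data | jar B) = (2/7)(2/7)(4/7)(2/7)(4/7) = 0.0076159; P(data | jar C) = (1/7)(1/7)(5/7)(1/7)(5/7) = 0.0014875.
The prior-weighted likelihoods are 1/3 · 0.00097656 = 0.00032552, 1/6 · 0.0076159 = 0.0012693, 1/2 · 0.0014875 = 0.00074374; with total 0.0023386.
By Bayes' rule, P(jar A | data) = (0.00032552) / (0.0023386) = 0.1392.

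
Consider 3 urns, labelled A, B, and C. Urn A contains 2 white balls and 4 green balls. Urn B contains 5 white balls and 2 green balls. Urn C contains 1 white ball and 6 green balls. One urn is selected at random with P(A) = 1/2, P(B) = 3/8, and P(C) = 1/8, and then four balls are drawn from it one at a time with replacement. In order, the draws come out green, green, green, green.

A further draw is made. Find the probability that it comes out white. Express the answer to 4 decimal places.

Compute the likelihood of the observed sequence for each case: P(data | urn A) = (4/6)(4/6)(4/6)(4/6) = 0.19753; P(data | urn B) = (2/7)(2/7)(2/7)(2/7) = 0.0066639; P(data | urn C) = (6/7)(6/7)(6/7)(6/7) = 0.53978.
The prior-weighted likelihoods are 1/2 · 0.19753 = 0.098765, 3/8 · 0.0066639 = 0.002499, 1/8 · 0.53978 = 0.067472; summing to 0.16874.
The posterior is then P(urn A | data) = 0.58532, P(urn B | data) = 0.01481, P(urn C | data) = 0.39987.
Averaging over the posterior, P(white next | data) = (1/3)(0.58532) + (5/7)(0.01481) + (1/7)(0.39987) = 0.26281.

0.2628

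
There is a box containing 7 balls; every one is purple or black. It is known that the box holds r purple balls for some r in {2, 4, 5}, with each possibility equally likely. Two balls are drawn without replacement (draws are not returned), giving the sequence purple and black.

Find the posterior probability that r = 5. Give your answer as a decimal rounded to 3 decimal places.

0.313

Compute the likelihood of the observed sequence for each case: P(data | r = 2) = (2/7)(5/6) = 5/21; P(data | r = 4) = (4/7)(3/6) = 2/7; P(data | r = 5) = (5/7)(2/6) = 5/21.
Multiplying each by its prior: 1/3 · 5/21 = 5/63, 1/3 · 2/7 = 2/21, 1/3 · 5/21 = 5/63; with total 16/63.
Hence P(r = 5 | data) = (5/63) / (16/63) = 5/16.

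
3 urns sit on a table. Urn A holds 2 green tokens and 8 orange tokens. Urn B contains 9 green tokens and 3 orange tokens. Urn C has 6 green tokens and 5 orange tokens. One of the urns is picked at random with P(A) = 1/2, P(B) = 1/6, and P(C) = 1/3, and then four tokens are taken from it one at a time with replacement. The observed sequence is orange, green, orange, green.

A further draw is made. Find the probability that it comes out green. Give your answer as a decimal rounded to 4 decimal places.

For each hypothesis, P(data | H) works out to: P(data | urn A) = (8/10)(2/10)(8/10)(2/10) = 0.0256; P(data | urn B) = (3/12)(9/12)(3/12)(9/12) = 0.035156; P(data | urn C) = (5/11)(6/11)(5/11)(6/11) = 0.061471.
Weighting by the prior gives 1/2 · 0.0256 = 0.0128, 1/6 · 0.035156 = 0.0058594, 1/3 · 0.061471 = 0.02049; these sum to 0.03915.
The posterior is then P(urn A | data) = 0.32695, P(urn B | data) = 0.14967, P(urn C | data) = 0.52338.
Averaging over the posterior, P(green next | data) = (1/5)(0.32695) + (3/4)(0.14967) + (6/11)(0.52338) = 0.46312.

0.4631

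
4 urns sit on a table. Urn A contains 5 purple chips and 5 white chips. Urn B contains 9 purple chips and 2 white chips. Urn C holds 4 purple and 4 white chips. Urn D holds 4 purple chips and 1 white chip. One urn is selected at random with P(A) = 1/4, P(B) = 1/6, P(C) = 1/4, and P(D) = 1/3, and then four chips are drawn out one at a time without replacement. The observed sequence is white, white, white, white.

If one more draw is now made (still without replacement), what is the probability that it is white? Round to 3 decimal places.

The likelihood of the observed sequence under each hypothesis: P(data | urn A) = (5/10)(4/9)(3/8)(2/7) = 1/42; P(data | urn B) = (2/11)(1/10)(0/9) = 0; P(data | urn C) = (4/8)(3/7)(2/6)(1/5) = 1/70; P(data | urn D) = (1/5)(0/4) = 0.
The prior-weighted likelihoods are 1/4 · 1/42 = 1/168, 1/6 · 0 = 0, 1/4 · 1/70 = 1/280, 1/3 · 0 = 0; these sum to 1/105.
The posterior is then P(urn A | data) = 5/8, P(urn B | data) = 0, P(urn C | data) = 3/8, P(urn D | data) = 0.
Averaging over the posterior, P(white next | data) = (1/6)(5/8) + (0)(3/8) = 5/48.

0.104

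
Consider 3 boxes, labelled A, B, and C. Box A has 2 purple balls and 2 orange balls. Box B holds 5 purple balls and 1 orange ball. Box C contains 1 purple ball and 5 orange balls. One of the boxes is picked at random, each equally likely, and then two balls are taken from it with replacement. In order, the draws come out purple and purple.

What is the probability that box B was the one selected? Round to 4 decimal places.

0.7143

Compute the likelihood of the observed sequence for each case: P(data | box A) = (2/4)(2/4) = 1/4; P(data | box B) = (5/6)(5/6) = 25/36; P(data | box C) = (1/6)(1/6) = 1/36.
The prior-weighted likelihoods are 1/3 · 1/4 = 1/12, 1/3 · 25/36 = 25/108, 1/3 · 1/36 = 1/108; these sum to 35/108.
Hence P(box B | data) = (25/108) / (35/108) = 5/7.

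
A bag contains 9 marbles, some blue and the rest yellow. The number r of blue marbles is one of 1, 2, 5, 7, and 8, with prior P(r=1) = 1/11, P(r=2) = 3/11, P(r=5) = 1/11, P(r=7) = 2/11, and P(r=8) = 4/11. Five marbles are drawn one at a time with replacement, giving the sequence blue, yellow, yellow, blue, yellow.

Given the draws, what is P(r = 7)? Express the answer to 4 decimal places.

0.1079

For each hypothesis, P(data | H) works out to: P(data | r = 1) = (1/9)(8/9)(8/9)(1/9)(8/9) = 0.0086708; P(data | r = 2) = (2/9)(7/9)(7/9)(2/9)(7/9) = 0.023235; P(data | r = 5) = (5/9)(4/9)(4/9)(5/9)(4/9) = 0.027096; P(data | r = 7) = (7/9)(2/9)(2/9)(7/9)(2/9) = 0.0066386; P(data | r = 8) = (8/9)(1/9)(1/9)(8/9)(1/9) = 0.0010838.
The prior-weighted likelihoods are 1/11 · 0.0086708 = 0.00078825, 3/11 · 0.023235 = 0.0063368, 1/11 · 0.027096 = 0.0024633, 2/11 · 0.0066386 = 0.001207, 4/11 · 0.0010838 = 0.00039413; these sum to 0.011189.
By Bayes' rule, P(r = 7 | data) = (0.001207) / (0.011189) = 0.10787.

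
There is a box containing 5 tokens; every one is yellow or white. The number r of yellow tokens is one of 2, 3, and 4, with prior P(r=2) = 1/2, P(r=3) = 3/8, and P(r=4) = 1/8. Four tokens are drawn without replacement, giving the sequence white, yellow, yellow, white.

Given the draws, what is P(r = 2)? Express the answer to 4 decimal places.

Compute the likelihood of the observed sequence for each case: P(data | r = 2) = (3/5)(2/4)(1/3)(2/2) = 1/10; P(data | r = 3) = (2/5)(3/4)(2/3)(1/2) = 1/10; P(data | r = 4) = (1/5)(4/4)(3/3)(0/2) = 0.
The prior-weighted likelihoods are 1/2 · 1/10 = 1/20, 3/8 · 1/10 = 3/80, 1/8 · 0 = 0; summing to 7/80.
By Bayes' rule, P(r = 2 | data) = (1/20) / (7/80) = 4/7.

0.5714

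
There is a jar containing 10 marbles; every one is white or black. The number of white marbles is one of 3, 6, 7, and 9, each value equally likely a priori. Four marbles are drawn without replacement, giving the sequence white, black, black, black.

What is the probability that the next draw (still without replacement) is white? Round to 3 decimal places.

Compute the likelihood of the observed sequence for each case: P(data | r = 3) = (3/10)(7/9)(6/8)(5/7) = 1/8; P(data | r = 6) = (6/10)(4/9)(3/8)(2/7) = 1/35; P(data | r = 7) = (7/10)(3/9)(2/8)(1/7) = 1/120; P(data | r = 9) = (9/10)(1/9)(0/8) = 0.
Multiplying each by its prior: 1/4 · 1/8 = 1/32, 1/4 · 1/35 = 1/140, 1/4 · 1/120 = 1/480, 1/4 · 0 = 0; with total 17/420.
Dividing through by the total gives posterior P(r = 3 | data) = 105/136, P(r = 6 | data) = 3/17, P(r = 7 | data) = 7/136, P(r = 9 | data) = 0.
So P(white next | data) = Σ P(white next | H) P(H | data) = (1/3)(105/136) + (5/6)(3/17) + (1)(7/136) = 31/68.

0.456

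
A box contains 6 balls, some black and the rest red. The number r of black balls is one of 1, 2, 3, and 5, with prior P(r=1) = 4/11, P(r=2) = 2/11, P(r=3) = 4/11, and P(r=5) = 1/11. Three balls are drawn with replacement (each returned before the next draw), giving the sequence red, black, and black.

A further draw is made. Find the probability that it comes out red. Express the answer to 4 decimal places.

0.5198

For each hypothesis, P(data | H) works out to: P(data | r = 1) = (5/6)(1/6)(1/6) = 0.023148; P(data | r = 2) = (4/6)(2/6)(2/6) = 0.074074; P(data | r = 3) = (3/6)(3/6)(3/6) = 0.125; P(data | r = 5) = (1/6)(5/6)(5/6) = 0.11574.
The prior-weighted likelihoods are 4/11 · 0.023148 = 0.0084175, 2/11 · 0.074074 = 0.013468, 4/11 · 0.125 = 0.045455, 1/11 · 0.11574 = 0.010522; these sum to 0.077862.
The posterior is then P(r = 1 | data) = 0.10811, P(r = 2 | data) = 0.17297, P(r = 3 | data) = 0.58378, P(r = 5 | data) = 0.13514.
So P(red next | data) = Σ P(red next | H) P(H | data) = (5/6)(0.10811) + (2/3)(0.17297) + (1/2)(0.58378) + (1/6)(0.13514) = 0.51982.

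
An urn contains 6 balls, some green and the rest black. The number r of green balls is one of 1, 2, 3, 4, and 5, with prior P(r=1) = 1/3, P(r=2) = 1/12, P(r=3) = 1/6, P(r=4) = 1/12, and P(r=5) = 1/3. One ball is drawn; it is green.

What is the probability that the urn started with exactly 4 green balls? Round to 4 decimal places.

The likelihood of this draw under each hypothesis: P(data | r = 1) = (1/6) = 1/6; P(data | r = 2) = (2/6) = 1/3; P(data | r = 3) = (3/6) = 1/2; P(data | r = 4) = (4/6) = 2/3; P(data | r = 5) = (5/6) = 5/6.
Weighting by the prior gives 1/3 · 1/6 = 1/18, 1/12 · 1/3 = 1/36, 1/6 · 1/2 = 1/12, 1/12 · 2/3 = 1/18, 1/3 · 5/6 = 5/18; with total 1/2.
By Bayes' rule, P(r = 4 | data) = (1/18) / (1/2) = 1/9.

0.1111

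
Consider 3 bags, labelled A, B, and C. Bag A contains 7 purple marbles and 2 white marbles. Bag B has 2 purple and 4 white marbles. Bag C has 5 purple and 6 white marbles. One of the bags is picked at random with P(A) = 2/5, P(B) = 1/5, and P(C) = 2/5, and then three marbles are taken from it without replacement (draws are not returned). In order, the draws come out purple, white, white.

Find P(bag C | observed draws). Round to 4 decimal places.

For each hypothesis, P(data | H) works out to: P(data | bag A) = (7/9)(2/8)(1/7) = 0.027778; P(data | bag B) = (2/6)(4/5)(3/4) = 0.2; P(data | bag C) = (5/11)(6/10)(5/9) = 0.15152.
The prior-weighted likelihoods are 2/5 · 0.027778 = 0.011111, 1/5 · 0.2 = 0.04, 2/5 · 0.15152 = 0.060606; these sum to 0.11172.
Hence P(bag C | data) = (0.060606) / (0.11172) = 0.5425.

0.5425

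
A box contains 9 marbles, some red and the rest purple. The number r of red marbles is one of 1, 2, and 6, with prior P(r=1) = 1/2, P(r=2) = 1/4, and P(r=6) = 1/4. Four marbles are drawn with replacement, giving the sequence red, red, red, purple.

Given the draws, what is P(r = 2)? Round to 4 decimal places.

0.0778

Compute the likelihood of the observed sequence for each case: P(data | r = 1) = (1/9)(1/9)(1/9)(8/9) = 0.0012193; P(data | r = 2) = (2/9)(2/9)(2/9)(7/9) = 0.0085353; P(data | r = 6) = (6/9)(6/9)(6/9)(3/9) = 0.098765.
The prior-weighted likelihoods are 1/2 · 0.0012193 = 0.00060966, 1/4 · 0.0085353 = 0.0021338, 1/4 · 0.098765 = 0.024691; with total 0.027435.
By Bayes' rule, P(r = 2 | data) = (0.0021338) / (0.027435) = 0.077778.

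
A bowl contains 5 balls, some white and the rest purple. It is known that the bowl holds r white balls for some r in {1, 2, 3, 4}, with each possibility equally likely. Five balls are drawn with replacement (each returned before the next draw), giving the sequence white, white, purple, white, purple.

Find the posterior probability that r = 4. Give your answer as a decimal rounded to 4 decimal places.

Compute the likelihood of the observed sequence for each case: P(data | r = 1) = (1/5)(1/5)(4/5)(1/5)(4/5) = 0.00512; P(data | r = 2) = (2/5)(2/5)(3/5)(2/5)(3/5) = 0.02304; P(data | r = 3) = (3/5)(3/5)(2/5)(3/5)(2/5) = 0.03456; P(data | r = 4) = (4/5)(4/5)(1/5)(4/5)(1/5) = 0.02048.
Multiplying each by its prior: 1/4 · 0.00512 = 0.00128, 1/4 · 0.02304 = 0.00576, 1/4 · 0.03456 = 0.00864, 1/4 · 0.02048 = 0.00512; summing to 0.0208.
Therefore the posterior P(r = 4 | data) = (0.00512) / (0.0208) = 0.24615.

0.2462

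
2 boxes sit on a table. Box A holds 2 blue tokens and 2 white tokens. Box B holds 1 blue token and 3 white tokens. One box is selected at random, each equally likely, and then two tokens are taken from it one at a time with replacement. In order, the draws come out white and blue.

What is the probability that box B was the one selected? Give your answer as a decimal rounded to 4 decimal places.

The likelihood of the observed sequence under each hypothesis: P(data | box A) = (2/4)(2/4) = 1/4; P(data | box B) = (3/4)(1/4) = 3/16.
Multiplying each by its prior: 1/2 · 1/4 = 1/8, 1/2 · 3/16 = 3/32; these sum to 7/32.
So P(box B | data) = (3/32) / (7/32) = 3/7.

0.4286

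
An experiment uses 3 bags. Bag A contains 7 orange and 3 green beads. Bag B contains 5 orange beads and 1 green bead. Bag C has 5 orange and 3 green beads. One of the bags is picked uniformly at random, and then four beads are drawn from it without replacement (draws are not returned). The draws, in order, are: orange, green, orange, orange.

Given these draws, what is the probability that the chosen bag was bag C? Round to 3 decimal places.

The likelihood of the observed sequence under each hypothesis: P(data | bag A) = (7/10)(3/9)(6/8)(5/7) = 1/8; P(data | bag B) = (5/6)(1/5)(4/4)(3/3) = 1/6; P(data | bag C) = (5/8)(3/7)(4/6)(3/5) = 3/28.
The prior-weighted likelihoods are 1/3 · 1/8 = 1/24, 1/3 · 1/6 = 1/18, 1/3 · 3/28 = 1/28; with total 67/504.
Hence P(bag C | data) = (1/28) / (67/504) = 18/67.

0.269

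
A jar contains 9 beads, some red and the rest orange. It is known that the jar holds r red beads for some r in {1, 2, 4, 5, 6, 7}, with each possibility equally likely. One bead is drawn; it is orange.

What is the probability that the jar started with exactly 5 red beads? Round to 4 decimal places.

Compute the likelihood of this draw for each case: P(data | r = 1) = (8/9) = 8/9; P(data | r = 2) = (7/9) = 7/9; P(data | r = 4) = (5/9) = 5/9; P(data | r = 5) = (4/9) = 4/9; P(data | r = 6) = (3/9) = 1/3; P(data | r = 7) = (2/9) = 2/9.
Multiplying each by its prior: 1/6 · 8/9 = 4/27, 1/6 · 7/9 = 7/54, 1/6 · 5/9 = 5/54, 1/6 · 4/9 = 2/27, 1/6 · 1/3 = 1/18, 1/6 · 2/9 = 1/27; with total 29/54.
So P(r = 5 | data) = (2/27) / (29/54) = 4/29.

0.1379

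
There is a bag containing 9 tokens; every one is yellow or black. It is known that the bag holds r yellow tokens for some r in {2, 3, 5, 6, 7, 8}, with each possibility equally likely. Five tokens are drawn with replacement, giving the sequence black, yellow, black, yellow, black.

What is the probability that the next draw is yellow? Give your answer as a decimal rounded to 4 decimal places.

For each hypothesis, P(data | H) works out to: P(data | r = 2) = (7/9)(2/9)(7/9)(2/9)(7/9) = 0.023235; P(data | r = 3) = (6/9)(3/9)(6/9)(3/9)(6/9) = 0.032922; P(data | r = 5) = (4/9)(5/9)(4/9)(5/9)(4/9) = 0.027096; P(data | r = 6) = (3/9)(6/9)(3/9)(6/9)(3/9) = 0.016461; P(data | r = 7) = (2/9)(7/9)(2/9)(7/9)(2/9) = 0.0066386; P(data | r = 8) = (1/9)(8/9)(1/9)(8/9)(1/9) = 0.0010838.
Multiplying each by its prior: 1/6 · 0.023235 = 0.0038725, 1/6 · 0.032922 = 0.005487, 1/6 · 0.027096 = 0.004516, 1/6 · 0.016461 = 0.0027435, 1/6 · 0.0066386 = 0.0011064, 1/6 · 0.0010838 = 0.00018064; summing to 0.017906.
Normalising, the posterior is P(r = 2 | data) = 0.21627, P(r = 3 | data) = 0.30643, P(r = 5 | data) = 0.25221, P(r = 6 | data) = 0.15322, P(r = 7 | data) = 0.061791, P(r = 8 | data) = 0.010088.
The predictive probability is P(yellow next | data) = (2/9)(0.21627) + (1/3)(0.30643) + (5/9)(0.25221) + (2/3)(0.15322) + (7/9)(0.061791) + (8/9)(0.010088) = 0.44949.

0.4495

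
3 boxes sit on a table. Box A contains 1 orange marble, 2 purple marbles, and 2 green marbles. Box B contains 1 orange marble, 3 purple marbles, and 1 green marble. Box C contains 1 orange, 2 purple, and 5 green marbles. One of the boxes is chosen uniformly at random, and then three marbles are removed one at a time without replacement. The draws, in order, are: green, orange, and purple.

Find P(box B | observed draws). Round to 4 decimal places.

0.3415

The likelihood of the observed sequence under each hypothesis: P(data | box A) = (2/5)(1/4)(2/3) = 1/15; P(data | box B) = (1/5)(1/4)(3/3) = 1/20; P(data | box C) = (5/8)(1/7)(2/6) = 5/168.
Multiplying each by its prior: 1/3 · 1/15 = 1/45, 1/3 · 1/20 = 1/60, 1/3 · 5/168 = 5/504; with total 41/840.
By Bayes' rule, P(box B | data) = (1/60) / (41/840) = 14/41.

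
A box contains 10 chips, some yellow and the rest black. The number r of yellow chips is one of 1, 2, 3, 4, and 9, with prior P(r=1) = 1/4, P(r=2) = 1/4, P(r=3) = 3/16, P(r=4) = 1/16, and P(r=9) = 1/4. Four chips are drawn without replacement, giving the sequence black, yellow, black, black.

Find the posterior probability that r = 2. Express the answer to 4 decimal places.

0.3800

For each hypothesis, P(data | H) works out to: P(data | r = 1) = (9/10)(1/9)(8/8)(7/7) = 0.1; P(data | r = 2) = (8/10)(2/9)(7/8)(6/7) = 0.13333; P(data | r = 3) = (7/10)(3/9)(6/8)(5/7) = 0.125; P(data | r = 4) = (6/10)(4/9)(5/8)(4/7) = 0.095238; P(data | r = 9) = (1/10)(9/9)(0/8) = 0.
The prior-weighted likelihoods are 1/4 · 0.1 = 0.025, 1/4 · 0.13333 = 0.033333, 3/16 · 0.125 = 0.023438, 1/16 · 0.095238 = 0.0059524, 1/4 · 0 = 0; summing to 0.087723.
By Bayes' rule, P(r = 2 | data) = (0.033333) / (0.087723) = 0.37998.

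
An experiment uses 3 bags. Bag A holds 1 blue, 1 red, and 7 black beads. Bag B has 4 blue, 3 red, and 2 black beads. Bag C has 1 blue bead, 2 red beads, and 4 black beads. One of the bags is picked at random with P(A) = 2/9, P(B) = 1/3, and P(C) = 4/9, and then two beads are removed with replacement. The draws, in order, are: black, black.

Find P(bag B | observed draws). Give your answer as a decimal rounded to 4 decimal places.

0.0556

Compute the likelihood of the observed sequence for each case: P(data | bag A) = (7/9)(7/9) = 0.60494; P(data | bag B) = (2/9)(2/9) = 0.049383; P(data | bag C) = (4/7)(4/7) = 0.32653.
Weighting by the prior gives 2/9 · 0.60494 = 0.13443, 1/3 · 0.049383 = 0.016461, 4/9 · 0.32653 = 0.14512; these sum to 0.29602.
So P(bag B | data) = (0.016461) / (0.29602) = 0.055608.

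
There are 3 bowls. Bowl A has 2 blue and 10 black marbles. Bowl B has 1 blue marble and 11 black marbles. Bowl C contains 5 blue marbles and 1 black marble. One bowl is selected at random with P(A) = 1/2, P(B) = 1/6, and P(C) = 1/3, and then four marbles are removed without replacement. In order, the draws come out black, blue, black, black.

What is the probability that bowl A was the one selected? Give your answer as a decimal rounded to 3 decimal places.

0.814

For each hypothesis, P(data | H) works out to: P(data | bowl A) = (10/12)(2/11)(9/10)(8/9) = 4/33; P(data | bowl B) = (11/12)(1/11)(10/10)(9/9) = 1/12; P(data | bowl C) = (1/6)(5/5)(0/4) = 0.
The prior-weighted likelihoods are 1/2 · 4/33 = 2/33, 1/6 · 1/12 = 1/72, 1/3 · 0 = 0; with total 59/792.
Therefore the posterior P(bowl A | data) = (2/33) / (59/792) = 48/59.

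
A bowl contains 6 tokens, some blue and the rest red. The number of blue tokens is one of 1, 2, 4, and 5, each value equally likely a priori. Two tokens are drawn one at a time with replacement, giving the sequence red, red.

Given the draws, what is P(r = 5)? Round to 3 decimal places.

Compute the likelihood of the observed sequence for each case: P(data | r = 1) = (5/6)(5/6) = 25/36; P(data | r = 2) = (4/6)(4/6) = 4/9; P(data | r = 4) = (2/6)(2/6) = 1/9; P(data | r = 5) = (1/6)(1/6) = 1/36.
Weighting by the prior gives 1/4 · 25/36 = 25/144, 1/4 · 4/9 = 1/9, 1/4 · 1/9 = 1/36, 1/4 · 1/36 = 1/144; these sum to 23/72.
Hence P(r = 5 | data) = (1/144) / (23/72) = 1/46.

0.022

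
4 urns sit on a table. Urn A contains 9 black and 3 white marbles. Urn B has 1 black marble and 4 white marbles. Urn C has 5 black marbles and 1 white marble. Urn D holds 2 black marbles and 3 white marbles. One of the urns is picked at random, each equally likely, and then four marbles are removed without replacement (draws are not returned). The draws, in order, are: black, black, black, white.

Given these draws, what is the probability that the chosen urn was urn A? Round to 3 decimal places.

Under each hypothesis, the probability of the observed sequence is: P(data | urn A) = (9/12)(8/11)(7/10)(3/9) = 0.12727; P(data | urn B) = (1/5)(0/4) = 0; P(data | urn C) = (5/6)(4/5)(3/4)(1/3) = 0.16667; P(data | urn D) = (2/5)(1/4)(0/3) = 0.
The prior-weighted likelihoods are 1/4 · 0.12727 = 0.031818, 1/4 · 0 = 0, 1/4 · 0.16667 = 0.041667, 1/4 · 0 = 0; summing to 0.073485.
By Bayes' rule, P(urn A | data) = (0.031818) / (0.073485) = 0.43299.

0.433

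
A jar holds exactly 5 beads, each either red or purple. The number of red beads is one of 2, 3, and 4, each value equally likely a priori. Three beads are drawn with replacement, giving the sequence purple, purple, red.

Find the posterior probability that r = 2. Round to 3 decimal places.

0.529

Under each hypothesis, the probability of the observed sequence is: P(data | r = 2) = (3/5)(3/5)(2/5) = 18/125; P(data | r = 3) = (2/5)(2/5)(3/5) = 12/125; P(data | r = 4) = (1/5)(1/5)(4/5) = 4/125.
Weighting by the prior gives 1/3 · 18/125 = 6/125, 1/3 · 12/125 = 4/125, 1/3 · 4/125 = 4/375; these sum to 34/375.
By Bayes' rule, P(r = 2 | data) = (6/125) / (34/375) = 9/17.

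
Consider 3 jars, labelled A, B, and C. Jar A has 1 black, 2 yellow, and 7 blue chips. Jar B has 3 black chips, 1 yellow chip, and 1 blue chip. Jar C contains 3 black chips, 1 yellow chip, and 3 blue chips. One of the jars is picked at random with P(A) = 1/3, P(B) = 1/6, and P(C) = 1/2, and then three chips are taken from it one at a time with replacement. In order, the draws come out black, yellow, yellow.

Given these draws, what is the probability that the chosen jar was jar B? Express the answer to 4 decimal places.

0.4121

The likelihood of the observed sequence under each hypothesis: P(data | jar A) = (1/10)(2/10)(2/10) = 0.004; P(data | jar B) = (3/5)(1/5)(1/5) = 0.024; P(data | jar C) = (3/7)(1/7)(1/7) = 0.0087464.
Weighting by the prior gives 1/3 · 0.004 = 0.0013333, 1/6 · 0.024 = 0.004, 1/2 · 0.0087464 = 0.0043732; with total 0.0097065.
Hence P(jar B | data) = (0.004) / (0.0097065) = 0.41209.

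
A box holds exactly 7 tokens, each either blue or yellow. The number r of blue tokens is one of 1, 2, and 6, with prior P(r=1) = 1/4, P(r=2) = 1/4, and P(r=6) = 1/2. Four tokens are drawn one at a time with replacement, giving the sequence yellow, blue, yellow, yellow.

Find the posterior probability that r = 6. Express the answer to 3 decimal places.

For each hypothesis, P(data | H) works out to: P(data | r = 1) = (6/7)(1/7)(6/7)(6/7) = 0.089963; P(data | r = 2) = (5/7)(2/7)(5/7)(5/7) = 0.10412; P(data | r = 6) = (1/7)(6/7)(1/7)(1/7) = 0.002499.
The prior-weighted likelihoods are 1/4 · 0.089963 = 0.022491, 1/4 · 0.10412 = 0.026031, 1/2 · 0.002499 = 0.0012495; with total 0.049771.
Therefore the posterior P(r = 6 | data) = (0.0012495) / (0.049771) = 0.025105.

0.025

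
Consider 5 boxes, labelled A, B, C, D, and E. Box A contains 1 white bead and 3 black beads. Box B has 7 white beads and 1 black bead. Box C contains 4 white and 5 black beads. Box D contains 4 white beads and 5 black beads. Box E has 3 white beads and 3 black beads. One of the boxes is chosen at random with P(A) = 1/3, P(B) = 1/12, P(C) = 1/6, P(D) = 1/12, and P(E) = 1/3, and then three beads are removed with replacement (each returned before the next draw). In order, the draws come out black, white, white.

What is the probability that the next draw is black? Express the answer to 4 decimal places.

0.5263

The likelihood of the observed sequence under each hypothesis: P(data | box A) = (3/4)(1/4)(1/4) = 0.046875; P(data | box B) = (1/8)(7/8)(7/8) = 0.095703; P(data | box C) = (5/9)(4/9)(4/9) = 0.10974; P(data | box D) = (5/9)(4/9)(4/9) = 0.10974; P(data | box E) = (3/6)(3/6)(3/6) = 0.125.
Weighting by the prior gives 1/3 · 0.046875 = 0.015625, 1/12 · 0.095703 = 0.0079753, 1/6 · 0.10974 = 0.01829, 1/12 · 0.10974 = 0.0091449, 1/3 · 0.125 = 0.041667; with total 0.092702.
Dividing through by the total gives posterior P(box A | data) = 0.16855, P(box B | data) = 0.086031, P(box C | data) = 0.1973, P(box D | data) = 0.098649, P(box E | data) = 0.44947.
So P(black next | data) = Σ P(black next | H) P(H | data) = (3/4)(0.16855) + (1/8)(0.086031) + (5/9)(0.1973) + (5/9)(0.098649) + (1/2)(0.44947) = 0.52632.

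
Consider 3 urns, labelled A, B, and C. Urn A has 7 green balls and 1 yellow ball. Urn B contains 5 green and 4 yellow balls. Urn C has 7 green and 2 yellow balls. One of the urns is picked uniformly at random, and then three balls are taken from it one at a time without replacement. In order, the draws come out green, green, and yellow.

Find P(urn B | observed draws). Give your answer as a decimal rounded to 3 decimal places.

0.352

The likelihood of the observed sequence under each hypothesis: P(data | urn A) = (7/8)(6/7)(1/6) = 0.125; P(data | urn B) = (5/9)(4/8)(4/7) = 0.15873; P(data | urn C) = (7/9)(6/8)(2/7) = 0.16667.
Multiplying each by its prior: 1/3 · 0.125 = 0.041667, 1/3 · 0.15873 = 0.05291, 1/3 · 0.16667 = 0.055556; with total 0.15013.
Therefore the posterior P(urn B | data) = (0.05291) / (0.15013) = 0.35242.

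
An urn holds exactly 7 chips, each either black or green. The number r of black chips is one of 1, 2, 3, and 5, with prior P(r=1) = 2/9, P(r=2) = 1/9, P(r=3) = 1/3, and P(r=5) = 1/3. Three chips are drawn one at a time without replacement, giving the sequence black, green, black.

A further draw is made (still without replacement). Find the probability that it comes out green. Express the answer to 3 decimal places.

Compute the likelihood of the observed sequence for each case: P(data | r = 1) = (1/7)(6/6)(0/5) = 0; P(data | r = 2) = (2/7)(5/6)(1/5) = 1/21; P(data | r = 3) = (3/7)(4/6)(2/5) = 4/35; P(data | r = 5) = (5/7)(2/6)(4/5) = 4/21.
Multiplying each by its prior: 2/9 · 0 = 0, 1/9 · 1/21 = 1/189, 1/3 · 4/35 = 4/105, 1/3 · 4/21 = 4/63; summing to 101/945.
Normalising, the posterior is P(r = 1 | data) = 0, P(r = 2 | data) = 5/101, P(r = 3 | data) = 36/101, P(r = 5 | data) = 60/101.
So P(green next | data) = Σ P(green next | H) P(H | data) = (1)(5/101) + (3/4)(36/101) + (1/4)(60/101) = 47/101.

0.465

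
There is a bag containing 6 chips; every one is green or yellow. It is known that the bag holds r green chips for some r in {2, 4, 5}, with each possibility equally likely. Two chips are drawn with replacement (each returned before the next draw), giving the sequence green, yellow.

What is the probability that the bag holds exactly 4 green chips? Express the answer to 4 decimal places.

0.3810

The likelihood of the observed sequence under each hypothesis: P(data | r = 2) = (2/6)(4/6) = 2/9; P(data | r = 4) = (4/6)(2/6) = 2/9; P(data | r = 5) = (5/6)(1/6) = 5/36.
Multiplying each by its prior: 1/3 · 2/9 = 2/27, 1/3 · 2/9 = 2/27, 1/3 · 5/36 = 5/108; summing to 7/36.
Therefore the posterior P(r = 4 | data) = (2/27) / (7/36) = 8/21.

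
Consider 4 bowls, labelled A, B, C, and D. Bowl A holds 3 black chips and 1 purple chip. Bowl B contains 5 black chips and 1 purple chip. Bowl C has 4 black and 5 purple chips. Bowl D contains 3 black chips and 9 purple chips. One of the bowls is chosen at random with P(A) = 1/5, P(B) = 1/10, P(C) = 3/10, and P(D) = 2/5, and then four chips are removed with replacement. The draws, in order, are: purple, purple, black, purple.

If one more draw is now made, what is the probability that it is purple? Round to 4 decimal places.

The likelihood of the observed sequence under each hypothesis: P(data | bowl A) = (1/4)(1/4)(3/4)(1/4) = 0.011719; P(data | bowl B) = (1/6)(1/6)(5/6)(1/6) = 0.003858; P(data | bowl C) = (5/9)(5/9)(4/9)(5/9) = 0.076208; P(data | bowl D) = (9/12)(9/12)(3/12)(9/12) = 0.10547.
Multiplying each by its prior: 1/5 · 0.011719 = 0.0023437, 1/10 · 0.003858 = 0.0003858, 3/10 · 0.076208 = 0.022862, 2/5 · 0.10547 = 0.042188; summing to 0.067779.
The posterior is then P(bowl A | data) = 0.034579, P(bowl B | data) = 0.005692, P(bowl C | data) = 0.33731, P(bowl D | data) = 0.62242.
The predictive probability is P(purple next | data) = (1/4)(0.034579) + (1/6)(0.005692) + (5/9)(0.33731) + (3/4)(0.62242) = 0.6638.

0.6638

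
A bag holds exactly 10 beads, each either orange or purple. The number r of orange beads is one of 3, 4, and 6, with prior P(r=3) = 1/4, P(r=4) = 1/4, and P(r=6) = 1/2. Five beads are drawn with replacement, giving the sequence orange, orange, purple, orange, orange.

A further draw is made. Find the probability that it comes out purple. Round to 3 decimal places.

The likelihood of the observed sequence under each hypothesis: P(data | r = 3) = (3/10)(3/10)(7/10)(3/10)(3/10) = 0.00567; P(data | r = 4) = (4/10)(4/10)(6/10)(4/10)(4/10) = 0.01536; P(data | r = 6) = (6/10)(6/10)(4/10)(6/10)(6/10) = 0.05184.
Multiplying each by its prior: 1/4 · 0.00567 = 0.0014175, 1/4 · 0.01536 = 0.00384, 1/2 · 0.05184 = 0.02592; these sum to 0.031178.
Normalising, the posterior is P(r = 3 | data) = 0.045465, P(r = 4 | data) = 0.12317, P(r = 6 | data) = 0.83137.
The predictive probability is P(purple next | data) = (7/10)(0.045465) + (3/5)(0.12317) + (2/5)(0.83137) = 0.43827.

0.438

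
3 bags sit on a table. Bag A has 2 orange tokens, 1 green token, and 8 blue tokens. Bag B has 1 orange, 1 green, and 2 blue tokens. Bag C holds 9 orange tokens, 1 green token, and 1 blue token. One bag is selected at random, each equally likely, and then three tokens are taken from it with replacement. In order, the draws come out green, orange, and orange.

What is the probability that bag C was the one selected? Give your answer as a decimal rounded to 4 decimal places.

0.7656

For each hypothesis, P(data | H) works out to: P(data | bag A) = (1/11)(2/11)(2/11) = 0.0030053; P(data | bag B) = (1/4)(1/4)(1/4) = 0.015625; P(data | bag C) = (1/11)(9/11)(9/11) = 0.060856.
The prior-weighted likelihoods are 1/3 · 0.0030053 = 0.0010018, 1/3 · 0.015625 = 0.0052083, 1/3 · 0.060856 = 0.020285; summing to 0.026496.
So P(bag C | data) = (0.020285) / (0.026496) = 0.76562.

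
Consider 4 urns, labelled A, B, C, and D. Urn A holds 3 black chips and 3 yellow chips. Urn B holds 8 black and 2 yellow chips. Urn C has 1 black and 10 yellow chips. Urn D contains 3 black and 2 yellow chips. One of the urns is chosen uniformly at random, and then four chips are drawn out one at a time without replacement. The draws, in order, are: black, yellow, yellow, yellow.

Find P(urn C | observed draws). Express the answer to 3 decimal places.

0.645

The likelihood of the observed sequence under each hypothesis: P(data | urn A) = (3/6)(3/5)(2/4)(1/3) = 1/20; P(data | urn B) = (8/10)(2/9)(1/8)(0/7) = 0; P(data | urn C) = (1/11)(10/10)(9/9)(8/8) = 1/11; P(data | urn D) = (3/5)(2/4)(1/3)(0/2) = 0.
Weighting by the prior gives 1/4 · 1/20 = 1/80, 1/4 · 0 = 0, 1/4 · 1/11 = 1/44, 1/4 · 0 = 0; these sum to 31/880.
Therefore the posterior P(urn C | data) = (1/44) / (31/880) = 20/31.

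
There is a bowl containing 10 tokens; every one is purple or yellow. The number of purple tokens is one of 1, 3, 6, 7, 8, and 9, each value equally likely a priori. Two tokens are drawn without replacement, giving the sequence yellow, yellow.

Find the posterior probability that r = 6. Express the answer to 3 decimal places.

0.090

For each hypothesis, P(data | H) works out to: P(data | r = 1) = (9/10)(8/9) = 4/5; P(data | r = 3) = (7/10)(6/9) = 7/15; P(data | r = 6) = (4/10)(3/9) = 2/15; P(data | r = 7) = (3/10)(2/9) = 1/15; P(data | r = 8) = (2/10)(1/9) = 1/45; P(data | r = 9) = (1/10)(0/9) = 0.
Multiplying each by its prior: 1/6 · 4/5 = 2/15, 1/6 · 7/15 = 7/90, 1/6 · 2/15 = 1/45, 1/6 · 1/15 = 1/90, 1/6 · 1/45 = 1/270, 1/6 · 0 = 0; with total 67/270.
Therefore the posterior P(r = 6 | data) = (1/45) / (67/270) = 6/67.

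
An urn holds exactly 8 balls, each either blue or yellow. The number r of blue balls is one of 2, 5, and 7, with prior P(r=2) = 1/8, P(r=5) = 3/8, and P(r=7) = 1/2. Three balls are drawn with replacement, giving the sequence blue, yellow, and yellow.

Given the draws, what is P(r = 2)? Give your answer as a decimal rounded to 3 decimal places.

Under each hypothesis, the probability of the observed sequence is: P(data | r = 2) = (2/8)(6/8)(6/8) = 0.14062; P(data | r = 5) = (5/8)(3/8)(3/8) = 0.087891; P(data | r = 7) = (7/8)(1/8)(1/8) = 0.013672.
Weighting by the prior gives 1/8 · 0.14062 = 0.017578, 3/8 · 0.087891 = 0.032959, 1/2 · 0.013672 = 0.0068359; with total 0.057373.
Therefore the posterior P(r = 2 | data) = (0.017578) / (0.057373) = 0.30638.

0.306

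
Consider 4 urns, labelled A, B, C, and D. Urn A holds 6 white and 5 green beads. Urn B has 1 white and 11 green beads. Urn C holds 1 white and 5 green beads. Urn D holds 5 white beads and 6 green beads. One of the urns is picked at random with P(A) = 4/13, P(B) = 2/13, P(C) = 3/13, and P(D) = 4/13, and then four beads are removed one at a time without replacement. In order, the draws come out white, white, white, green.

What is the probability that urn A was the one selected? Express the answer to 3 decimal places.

0.625

For each hypothesis, P(data | H) works out to: P(data | urn A) = (6/11)(5/10)(4/9)(5/8) = 5/66; P(data | urn B) = (1/12)(0/11) = 0; P(data | urn C) = (1/6)(0/5) = 0; P(data | urn D) = (5/11)(4/10)(3/9)(6/8) = 1/22.
Weighting by the prior gives 4/13 · 5/66 = 10/429, 2/13 · 0 = 0, 3/13 · 0 = 0, 4/13 · 1/22 = 2/143; with total 16/429.
By Bayes' rule, P(urn A | data) = (10/429) / (16/429) = 5/8.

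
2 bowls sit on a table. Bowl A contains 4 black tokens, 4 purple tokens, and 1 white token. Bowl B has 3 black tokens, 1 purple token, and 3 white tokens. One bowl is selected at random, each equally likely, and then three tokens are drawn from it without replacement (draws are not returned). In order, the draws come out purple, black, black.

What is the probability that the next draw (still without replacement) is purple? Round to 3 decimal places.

0.385

The likelihood of the observed sequence under each hypothesis: P(data | bowl A) = (4/9)(4/8)(3/7) = 2/21; P(data | bowl B) = (1/7)(3/6)(2/5) = 1/35.
Multiplying each by its prior: 1/2 · 2/21 = 1/21, 1/2 · 1/35 = 1/70; summing to 13/210.
Normalising, the posterior is P(bowl A | data) = 10/13, P(bowl B | data) = 3/13.
Averaging over the posterior, P(purple next | data) = (1/2)(10/13) + (0)(3/13) = 5/13.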